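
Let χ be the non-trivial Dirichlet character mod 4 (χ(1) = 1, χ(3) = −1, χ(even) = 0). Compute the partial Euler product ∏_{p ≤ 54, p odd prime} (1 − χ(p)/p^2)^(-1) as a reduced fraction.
∏ = 6080498115610191266973991/6635764829241999360000000

The odd primes p ≤ 54 are [3, 5, 7, 11, 13, 17, 19, 23, 29, 31, 37, 41, 43, 47, 53]. For each, χ(p) = 1 if p ≡ 1 mod 4, χ(p) = −1 if p ≡ 3 mod 4. Taking (1 − χ(p)/p^2)^(-1) = p^2/(p^2 − χ(p)): (1 − (-1)/3^2)^(-1) · (1 − (1)/5^2)^(-1) · (1 − (-1)/7^2)^(-1) · (1 − (-1)/11^2)^(-1) · (1 − (1)/13^2)^(-1) · (1 − (1)/17^2)^(-1) · (1 − (-1)/19^2)^(-1) · (1 − (-1)/23^2)^(-1) · (1 − (1)/29^2)^(-1) · (1 − (-1)/31^2)^(-1) · (1 − (1)/37^2)^(-1) · (1 − (1)/41^2)^(-1) · (1 − (-1)/43^2)^(-1) · (1 − (-1)/47^2)^(-1) · (1 − (1)/53^2)^(-1) = 6080498115610191266973991/6635764829241999360000000.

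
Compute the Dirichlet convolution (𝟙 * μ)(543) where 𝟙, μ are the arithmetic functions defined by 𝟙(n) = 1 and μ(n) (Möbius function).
(𝟙 * μ)(543) = 0

Divisors of 543: [1, 3, 181, 543]. For each d | 543:
  d = 1: 𝟙(1) · μ(543/1) = 1 · 1 = 1
  d = 3: 𝟙(3) · μ(543/3) = 1 · -1 = -1
  d = 181: 𝟙(181) · μ(543/181) = 1 · -1 = -1
  d = 543: 𝟙(543) · μ(543/543) = 1 · 1 = 1
Summing: (𝟙 * μ)(543) = 1 + -1 + -1 + 1 = 0.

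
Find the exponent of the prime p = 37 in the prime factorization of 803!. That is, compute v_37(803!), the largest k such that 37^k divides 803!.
v_37(803!) = 21

Legendre's formula: v_p(n!) = Σ_{k ≥ 1} ⌊n / p^k⌋. For p = 37, n = 803, the terms are:
  ⌊803/37^1⌋ = ⌊803/37⌋ = 21
(the next term ⌊803/37^2⌋ = 0, terminating the sum). Summing: v_37(803!) = 21 = 21.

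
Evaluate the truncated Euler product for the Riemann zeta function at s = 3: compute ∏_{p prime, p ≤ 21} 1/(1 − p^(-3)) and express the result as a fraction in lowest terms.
∏ = 3674541645775/3057655868928

The primes p ≤ 21 are [2, 3, 5, 7, 11, 13, 17, 19]. For each prime, (1 − 1/p^3)^(-1) = p^3 / (p^3 − 1). The product is (1 − 1/2^3)^(-1), (1 − 1/3^3)^(-1), (1 − 1/5^3)^(-1), (1 − 1/7^3)^(-1), (1 − 1/11^3)^(-1), (1 − 1/13^3)^(-1), (1 − 1/17^3)^(-1), (1 − 1/19^3)^(-1) = ∏ p^3 / (p^3 − 1) = 3674541645775/3057655868928.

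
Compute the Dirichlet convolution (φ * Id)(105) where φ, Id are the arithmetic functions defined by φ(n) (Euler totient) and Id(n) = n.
(φ * Id)(105) = 585

Divisors of 105: [1, 3, 5, 7, 15, 21, 35, 105]. For each d | 105:
  d = 1: φ(1) · Id(105/1) = 1 · 105 = 105
  d = 3: φ(3) · Id(105/3) = 2 · 35 = 70
  d = 5: φ(5) · Id(105/5) = 4 · 21 = 84
  d = 7: φ(7) · Id(105/7) = 6 · 15 = 90
  d = 15: φ(15) · Id(105/15) = 8 · 7 = 56
  d = 21: φ(21) · Id(105/21) = 12 · 5 = 60
  d = 35: φ(35) · Id(105/35) = 24 · 3 = 72
  d = 105: φ(105) · Id(105/105) = 48 · 1 = 48
Summing: (φ * Id)(105) = 105 + 70 + 84 + 90 + 56 + 60 + 72 + 48 = 585.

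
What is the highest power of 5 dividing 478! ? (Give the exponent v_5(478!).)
v_5(478!) = 117

Legendre's formula: v_p(n!) = Σ_{k ≥ 1} ⌊n / p^k⌋. For p = 5, n = 478, the terms are:
  ⌊478/5^1⌋ = ⌊478/5⌋ = 95
  ⌊478/5^2⌋ = ⌊478/25⌋ = 19
  ⌊478/5^3⌋ = ⌊478/125⌋ = 3
(the next term ⌊478/5^4⌋ = 0, terminating the sum). Summing: v_5(478!) = 95 + 19 + 3 = 117.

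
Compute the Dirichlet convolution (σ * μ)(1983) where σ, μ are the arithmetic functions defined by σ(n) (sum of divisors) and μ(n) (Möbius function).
(σ * μ)(1983) = 1983

Divisors of 1983: [1, 3, 661, 1983]. For each d | 1983:
  d = 1: σ(1) · μ(1983/1) = 1 · 1 = 1
  d = 3: σ(3) · μ(1983/3) = 4 · -1 = -4
  d = 661: σ(661) · μ(1983/661) = 662 · -1 = -662
  d = 1983: σ(1983) · μ(1983/1983) = 2648 · 1 = 2648
Summing: (σ * μ)(1983) = 1 + -4 + -662 + 2648 = 1983.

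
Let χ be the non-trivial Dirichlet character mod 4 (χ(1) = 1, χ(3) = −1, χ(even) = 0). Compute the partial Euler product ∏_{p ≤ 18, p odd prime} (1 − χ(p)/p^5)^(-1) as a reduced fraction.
∏ = 995046576444811700184375/998883930440647295664128

The odd primes p ≤ 18 are [3, 5, 7, 11, 13, 17]. For each, χ(p) = 1 if p ≡ 1 mod 4, χ(p) = −1 if p ≡ 3 mod 4. Taking (1 − χ(p)/p^5)^(-1) = p^5/(p^5 − χ(p)): (1 − (-1)/3^5)^(-1) · (1 − (1)/5^5)^(-1) · (1 − (-1)/7^5)^(-1) · (1 − (-1)/11^5)^(-1) · (1 − (1)/13^5)^(-1) · (1 − (1)/17^5)^(-1) = 995046576444811700184375/998883930440647295664128.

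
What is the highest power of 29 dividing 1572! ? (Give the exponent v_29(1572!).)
v_29(1572!) = 55

Legendre's formula: v_p(n!) = Σ_{k ≥ 1} ⌊n / p^k⌋. For p = 29, n = 1572, the terms are:
  ⌊1572/29^1⌋ = ⌊1572/29⌋ = 54
  ⌊1572/29^2⌋ = ⌊1572/841⌋ = 1
(the next term ⌊1572/29^3⌋ = 0, terminating the sum). Summing: v_29(1572!) = 54 + 1 = 55.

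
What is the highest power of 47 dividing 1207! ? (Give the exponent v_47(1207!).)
v_47(1207!) = 25

Legendre's formula: v_p(n!) = Σ_{k ≥ 1} ⌊n / p^k⌋. For p = 47, n = 1207, the terms are:
  ⌊1207/47^1⌋ = ⌊1207/47⌋ = 25
(the next term ⌊1207/47^2⌋ = 0, terminating the sum). Summing: v_47(1207!) = 25 = 25.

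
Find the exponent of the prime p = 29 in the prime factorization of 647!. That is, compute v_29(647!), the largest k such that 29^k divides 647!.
v_29(647!) = 22

Legendre's formula: v_p(n!) = Σ_{k ≥ 1} ⌊n / p^k⌋. For p = 29, n = 647, the terms are:
  ⌊647/29^1⌋ = ⌊647/29⌋ = 22
(the next term ⌊647/29^2⌋ = 0, terminating the sum). Summing: v_29(647!) = 22 = 22.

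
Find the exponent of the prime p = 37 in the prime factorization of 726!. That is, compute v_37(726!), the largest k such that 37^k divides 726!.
v_37(726!) = 19

Legendre's formula: v_p(n!) = Σ_{k ≥ 1} ⌊n / p^k⌋. For p = 37, n = 726, the terms are:
  ⌊726/37^1⌋ = ⌊726/37⌋ = 19
(the next term ⌊726/37^2⌋ = 0, terminating the sum). Summing: v_37(726!) = 19 = 19.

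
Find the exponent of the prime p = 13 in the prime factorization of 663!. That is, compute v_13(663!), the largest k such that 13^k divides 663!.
v_13(663!) = 54

Legendre's formula: v_p(n!) = Σ_{k ≥ 1} ⌊n / p^k⌋. For p = 13, n = 663, the terms are:
  ⌊663/13^1⌋ = ⌊663/13⌋ = 51
  ⌊663/13^2⌋ = ⌊663/169⌋ = 3
(the next term ⌊663/13^3⌋ = 0, terminating the sum). Summing: v_13(663!) = 51 + 3 = 54.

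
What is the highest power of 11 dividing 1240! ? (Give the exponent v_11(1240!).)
v_11(1240!) = 122

Legendre's formula: v_p(n!) = Σ_{k ≥ 1} ⌊n / p^k⌋. For p = 11, n = 1240, the terms are:
  ⌊1240/11^1⌋ = ⌊1240/11⌋ = 112
  ⌊1240/11^2⌋ = ⌊1240/121⌋ = 10
(the next term ⌊1240/11^3⌋ = 0, terminating the sum). Summing: v_11(1240!) = 112 + 10 = 122.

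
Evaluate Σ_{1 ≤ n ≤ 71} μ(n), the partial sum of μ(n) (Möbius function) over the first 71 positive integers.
Σ_{n ≤ 71} μ(n) = -3

Compute μ(n) for each 1 ≤ n ≤ 71: μ(1) = 1, μ(2) = -1, μ(3) = -1, μ(4) = 0, μ(5) = -1, μ(6) = 1, μ(7) = -1, μ(8) = 0, μ(9) = 0, μ(10) = 1, μ(11) = -1, μ(12) = 0, μ(13) = -1, μ(14) = 1, μ(15) = 1, μ(16) = 0, μ(17) = -1, μ(18) = 0, μ(19) = -1, μ(20) = 0, μ(21) = 1, μ(22) = 1, μ(23) = -1, μ(24) = 0, μ(25) = 0, μ(26) = 1, μ(27) = 0, μ(28) = 0, μ(29) = -1, μ(30) = -1, μ(31) = -1, μ(32) = 0, μ(33) = 1, μ(34) = 1, μ(35) = 1, μ(36) = 0, μ(37) = -1, μ(38) = 1, μ(39) = 1, μ(40) = 0, μ(41) = -1, μ(42) = -1, μ(43) = -1, μ(44) = 0, μ(45) = 0, μ(46) = 1, μ(47) = -1, μ(48) = 0, μ(49) = 0, μ(50) = 0, μ(51) = 1, μ(52) = 0, μ(53) = -1, μ(54) = 0, μ(55) = 1, μ(56) = 0, μ(57) = 1, μ(58) = 1, μ(59) = -1, μ(60) = 0, μ(61) = -1, μ(62) = 1, μ(63) = 0, μ(64) = 0, μ(65) = 1, μ(66) = -1, μ(67) = -1, μ(68) = 0, μ(69) = 1, μ(70) = -1, μ(71) = -1. Summing all 71 values: -3. (Mertens function M(x) = Σ_{n ≤ x} μ(n); on average M(x) should be small (PNT ⟺ M(x) = o(x)).)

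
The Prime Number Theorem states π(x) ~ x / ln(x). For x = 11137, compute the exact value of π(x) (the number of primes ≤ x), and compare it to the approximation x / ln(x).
π(11137) = 1349;  x/ln(x) ≈ 1195.21;  relative error ≈ 11.40%.

Directly count primes up to 11137: π(11137) = 1349. The PNT approximation gives 11137/ln(11137) ≈ 11137/9.31803 ≈ 1195.21. Relative error (π(x) − x/ln(x)) / π(x) ≈ 11.40%; the approximation is known to undercount slightly (Li(x) is a better estimate).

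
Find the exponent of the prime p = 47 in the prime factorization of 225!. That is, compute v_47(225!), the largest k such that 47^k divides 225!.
v_47(225!) = 4

Legendre's formula: v_p(n!) = Σ_{k ≥ 1} ⌊n / p^k⌋. For p = 47, n = 225, the terms are:
  ⌊225/47^1⌋ = ⌊225/47⌋ = 4
(the next term ⌊225/47^2⌋ = 0, terminating the sum). Summing: v_47(225!) = 4 = 4.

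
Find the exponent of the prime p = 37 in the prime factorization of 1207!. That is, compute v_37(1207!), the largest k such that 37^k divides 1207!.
v_37(1207!) = 32

Legendre's formula: v_p(n!) = Σ_{k ≥ 1} ⌊n / p^k⌋. For p = 37, n = 1207, the terms are:
  ⌊1207/37^1⌋ = ⌊1207/37⌋ = 32
(the next term ⌊1207/37^2⌋ = 0, terminating the sum). Summing: v_37(1207!) = 32 = 32.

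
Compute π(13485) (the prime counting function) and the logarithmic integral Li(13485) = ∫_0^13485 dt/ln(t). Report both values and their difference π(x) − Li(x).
π(13485) = 1598;  Li(13485) ≈ 1618.21;  π(x) − Li(x) ≈ -20.21.

Direct count of primes ≤ 13485 gives π(13485) = 1598. Numerical evaluation of the logarithmic integral gives Li(13485) ≈ 1618.21. The difference π(x) − Li(x) ≈ -20.21 is typically negative for small/moderate x (Li(x) overestimates), though Littlewood's theorem shows this sign changes infinitely often.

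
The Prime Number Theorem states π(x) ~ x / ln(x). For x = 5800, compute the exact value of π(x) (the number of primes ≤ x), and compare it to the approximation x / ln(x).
π(5800) = 760;  x/ln(x) ≈ 669.31;  relative error ≈ 11.93%.

Directly count primes up to 5800: π(5800) = 760. The PNT approximation gives 5800/ln(5800) ≈ 5800/8.66561 ≈ 669.31. Relative error (π(x) − x/ln(x)) / π(x) ≈ 11.93%; the approximation is known to undercount slightly (Li(x) is a better estimate).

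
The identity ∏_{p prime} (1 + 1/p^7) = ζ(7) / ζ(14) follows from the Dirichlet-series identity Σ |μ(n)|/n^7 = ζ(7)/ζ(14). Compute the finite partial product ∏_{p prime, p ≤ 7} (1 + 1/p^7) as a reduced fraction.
∏ = 31528037707363/31268898281250

The primes p ≤ 7 are [2, 3, 5, 7]. For each, (1 + 1/p^7) = (p^7 + 1)/p^7. Multiplying these fractions over p ∈ [2, 3, 5, 7] gives 31528037707363/31268898281250. (In the limit P → ∞ this tends to ζ(7)/ζ(14).)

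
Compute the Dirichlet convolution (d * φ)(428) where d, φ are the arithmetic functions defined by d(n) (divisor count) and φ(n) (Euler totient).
(d * φ)(428) = 756

Divisors of 428: [1, 2, 4, 107, 214, 428]. For each d | 428:
  d = 1: d(1) · φ(428/1) = 1 · 212 = 212
  d = 2: d(2) · φ(428/2) = 2 · 106 = 212
  d = 4: d(4) · φ(428/4) = 3 · 106 = 318
  d = 107: d(107) · φ(428/107) = 2 · 2 = 4
  d = 214: d(214) · φ(428/214) = 4 · 1 = 4
  d = 428: d(428) · φ(428/428) = 6 · 1 = 6
Summing: (d * φ)(428) = 212 + 212 + 318 + 4 + 4 + 6 = 756.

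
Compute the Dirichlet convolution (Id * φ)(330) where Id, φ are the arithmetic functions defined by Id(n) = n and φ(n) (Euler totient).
(Id * φ)(330) = 2835

Divisors of 330: [1, 2, 3, 5, 6, 10, 11, 15, 22, 30, 33, 55, 66, 110, 165, 330]. For each d | 330:
  d = 1: Id(1) · φ(330/1) = 1 · 80 = 80
  d = 2: Id(2) · φ(330/2) = 2 · 80 = 160
  d = 3: Id(3) · φ(330/3) = 3 · 40 = 120
  d = 5: Id(5) · φ(330/5) = 5 · 20 = 100
  d = 6: Id(6) · φ(330/6) = 6 · 40 = 240
  d = 10: Id(10) · φ(330/10) = 10 · 20 = 200
  d = 11: Id(11) · φ(330/11) = 11 · 8 = 88
  d = 15: Id(15) · φ(330/15) = 15 · 10 = 150
  d = 22: Id(22) · φ(330/22) = 22 · 8 = 176
  d = 30: Id(30) · φ(330/30) = 30 · 10 = 300
  d = 33: Id(33) · φ(330/33) = 33 · 4 = 132
  d = 55: Id(55) · φ(330/55) = 55 · 2 = 110
  d = 66: Id(66) · φ(330/66) = 66 · 4 = 264
  d = 110: Id(110) · φ(330/110) = 110 · 2 = 220
  d = 165: Id(165) · φ(330/165) = 165 · 1 = 165
  d = 330: Id(330) · φ(330/330) = 330 · 1 = 330
Summing: (Id * φ)(330) = 80 + 160 + 120 + 100 + 240 + 200 + 88 + 150 + 176 + 300 + 132 + 110 + 264 + 220 + 165 + 330 = 2835.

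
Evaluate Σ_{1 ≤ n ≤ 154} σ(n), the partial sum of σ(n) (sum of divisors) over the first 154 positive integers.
Σ_{n ≤ 154} σ(n) = 19578

Compute σ(n) for each 1 ≤ n ≤ 154: σ(1) = 1, σ(2) = 3, σ(3) = 4, σ(4) = 7, σ(5) = 6, σ(6) = 12, σ(7) = 8, σ(8) = 15, σ(9) = 13, σ(10) = 18, σ(11) = 12, σ(12) = 28, σ(13) = 14, σ(14) = 24, σ(15) = 24, σ(16) = 31, σ(17) = 18, σ(18) = 39, σ(19) = 20, σ(20) = 42, σ(21) = 32, σ(22) = 36, σ(23) = 24, σ(24) = 60, σ(25) = 31, σ(26) = 42, σ(27) = 40, σ(28) = 56, σ(29) = 30, σ(30) = 72, σ(31) = 32, σ(32) = 63, σ(33) = 48, σ(34) = 54, σ(35) = 48, σ(36) = 91, σ(37) = 38, σ(38) = 60, σ(39) = 56, σ(40) = 90, σ(41) = 42, σ(42) = 96, σ(43) = 44, σ(44) = 84, σ(45) = 78, σ(46) = 72, σ(47) = 48, σ(48) = 124, σ(49) = 57, σ(50) = 93, σ(51) = 72, σ(52) = 98, σ(53) = 54, σ(54) = 120, σ(55) = 72, σ(56) = 120, σ(57) = 80, σ(58) = 90, σ(59) = 60, σ(60) = 168, σ(61) = 62, σ(62) = 96, σ(63) = 104, σ(64) = 127, σ(65) = 84, σ(66) = 144, σ(67) = 68, σ(68) = 126, σ(69) = 96, σ(70) = 144, σ(71) = 72, σ(72) = 195, σ(73) = 74, σ(74) = 114, σ(75) = 124, σ(76) = 140, σ(77) = 96, σ(78) = 168, σ(79) = 80, σ(80) = 186, σ(81) = 121, σ(82) = 126, σ(83) = 84, σ(84) = 224, σ(85) = 108, σ(86) = 132, σ(87) = 120, σ(88) = 180, σ(89) = 90, σ(90) = 234, σ(91) = 112, σ(92) = 168, σ(93) = 128, σ(94) = 144, σ(95) = 120, σ(96) = 252, σ(97) = 98, σ(98) = 171, σ(99) = 156, σ(100) = 217, σ(101) = 102, σ(102) = 216, σ(103) = 104, σ(104) = 210, σ(105) = 192, σ(106) = 162, σ(107) = 108, σ(108) = 280, σ(109) = 110, σ(110) = 216, σ(111) = 152, σ(112) = 248, σ(113) = 114, σ(114) = 240, σ(115) = 144, σ(116) = 210, σ(117) = 182, σ(118) = 180, σ(119) = 144, σ(120) = 360, σ(121) = 133, σ(122) = 186, σ(123) = 168, σ(124) = 224, σ(125) = 156, σ(126) = 312, σ(127) = 128, σ(128) = 255, σ(129) = 176, σ(130) = 252, σ(131) = 132, σ(132) = 336, σ(133) = 160, σ(134) = 204, σ(135) = 240, σ(136) = 270, σ(137) = 138, σ(138) = 288, σ(139) = 140, σ(140) = 336, σ(141) = 192, σ(142) = 216, σ(143) = 168, σ(144) = 403, σ(145) = 180, σ(146) = 222, σ(147) = 228, σ(148) = 266, σ(149) = 150, σ(150) = 372, σ(151) = 152, σ(152) = 300, σ(153) = 234, σ(154) = 288. Summing all 154 values: 19578. (Average order: Σ_{n ≤ x} σ(n) ~ (π²/12) x². For x = 154, (π²/12)·154² ≈ 19505.63.)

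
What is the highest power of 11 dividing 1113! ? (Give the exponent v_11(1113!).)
v_11(1113!) = 110

Legendre's formula: v_p(n!) = Σ_{k ≥ 1} ⌊n / p^k⌋. For p = 11, n = 1113, the terms are:
  ⌊1113/11^1⌋ = ⌊1113/11⌋ = 101
  ⌊1113/11^2⌋ = ⌊1113/121⌋ = 9
(the next term ⌊1113/11^3⌋ = 0, terminating the sum). Summing: v_11(1113!) = 101 + 9 = 110.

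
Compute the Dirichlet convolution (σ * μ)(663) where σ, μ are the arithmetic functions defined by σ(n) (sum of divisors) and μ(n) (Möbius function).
(σ * μ)(663) = 663

Divisors of 663: [1, 3, 13, 17, 39, 51, 221, 663]. For each d | 663:
  d = 1: σ(1) · μ(663/1) = 1 · -1 = -1
  d = 3: σ(3) · μ(663/3) = 4 · 1 = 4
  d = 13: σ(13) · μ(663/13) = 14 · 1 = 14
  d = 17: σ(17) · μ(663/17) = 18 · 1 = 18
  d = 39: σ(39) · μ(663/39) = 56 · -1 = -56
  d = 51: σ(51) · μ(663/51) = 72 · -1 = -72
  d = 221: σ(221) · μ(663/221) = 252 · -1 = -252
  d = 663: σ(663) · μ(663/663) = 1008 · 1 = 1008
Summing: (σ * μ)(663) = -1 + 4 + 14 + 18 + -56 + -72 + -252 + 1008 = 663.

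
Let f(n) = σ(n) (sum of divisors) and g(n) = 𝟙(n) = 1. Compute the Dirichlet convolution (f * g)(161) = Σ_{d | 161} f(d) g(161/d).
(σ * 𝟙)(161) = 225

Divisors of 161: [1, 7, 23, 161]. For each d | 161:
  d = 1: σ(1) · 𝟙(161/1) = 1 · 1 = 1
  d = 7: σ(7) · 𝟙(161/7) = 8 · 1 = 8
  d = 23: σ(23) · 𝟙(161/23) = 24 · 1 = 24
  d = 161: σ(161) · 𝟙(161/161) = 192 · 1 = 192
Summing: (σ * 𝟙)(161) = 1 + 8 + 24 + 192 = 225.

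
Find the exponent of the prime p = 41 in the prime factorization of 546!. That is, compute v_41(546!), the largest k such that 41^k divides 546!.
v_41(546!) = 13

Legendre's formula: v_p(n!) = Σ_{k ≥ 1} ⌊n / p^k⌋. For p = 41, n = 546, the terms are:
  ⌊546/41^1⌋ = ⌊546/41⌋ = 13
(the next term ⌊546/41^2⌋ = 0, terminating the sum). Summing: v_41(546!) = 13 = 13.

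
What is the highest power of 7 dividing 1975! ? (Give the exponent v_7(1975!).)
v_7(1975!) = 327

Legendre's formula: v_p(n!) = Σ_{k ≥ 1} ⌊n / p^k⌋. For p = 7, n = 1975, the terms are:
  ⌊1975/7^1⌋ = ⌊1975/7⌋ = 282
  ⌊1975/7^2⌋ = ⌊1975/49⌋ = 40
  ⌊1975/7^3⌋ = ⌊1975/343⌋ = 5
(the next term ⌊1975/7^4⌋ = 0, terminating the sum). Summing: v_7(1975!) = 282 + 40 + 5 = 327.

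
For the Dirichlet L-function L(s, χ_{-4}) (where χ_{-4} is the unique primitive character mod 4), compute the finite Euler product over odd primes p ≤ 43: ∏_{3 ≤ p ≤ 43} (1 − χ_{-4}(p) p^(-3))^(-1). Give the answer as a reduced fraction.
∏ = 53382899586415799670070183783895/55093305095879233542015487574016

The odd primes p ≤ 43 are [3, 5, 7, 11, 13, 17, 19, 23, 29, 31, 37, 41, 43]. For each, χ(p) = 1 if p ≡ 1 mod 4, χ(p) = −1 if p ≡ 3 mod 4. Taking (1 − χ(p)/p^3)^(-1) = p^3/(p^3 − χ(p)): (1 − (-1)/3^3)^(-1) · (1 − (1)/5^3)^(-1) · (1 − (-1)/7^3)^(-1) · (1 − (-1)/11^3)^(-1) · (1 − (1)/13^3)^(-1) · (1 − (1)/17^3)^(-1) · (1 − (-1)/19^3)^(-1) · (1 − (-1)/23^3)^(-1) · (1 − (1)/29^3)^(-1) · (1 − (-1)/31^3)^(-1) · (1 − (1)/37^3)^(-1) · (1 − (1)/41^3)^(-1) · (1 − (-1)/43^3)^(-1) = 53382899586415799670070183783895/55093305095879233542015487574016.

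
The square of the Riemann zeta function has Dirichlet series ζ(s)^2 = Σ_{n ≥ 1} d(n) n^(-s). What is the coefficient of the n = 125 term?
d(125) = 4

ζ(s)^2 = (Σ 1/m^s)(Σ 1/k^s). The coefficient of 1/n^s in the product is the number of ordered pairs (m, k) with mk = n, which equals d(n). For n = 125, divisors are [1, 5, 25, 125], so d(125) = 4.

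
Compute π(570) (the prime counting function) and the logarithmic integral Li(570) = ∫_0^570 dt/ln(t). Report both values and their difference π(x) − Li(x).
π(570) = 104;  Li(570) ≈ 112.94;  π(x) − Li(x) ≈ -8.94.

Direct count of primes ≤ 570 gives π(570) = 104. Numerical evaluation of the logarithmic integral gives Li(570) ≈ 112.94. The difference π(x) − Li(x) ≈ -8.94 is typically negative for small/moderate x (Li(x) overestimates), though Littlewood's theorem shows this sign changes infinitely often.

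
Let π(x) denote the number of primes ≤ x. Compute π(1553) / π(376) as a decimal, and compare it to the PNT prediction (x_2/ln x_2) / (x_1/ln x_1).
π(1553)/π(376) = 245/74 ≈ 3.3108;  PNT prediction ≈ 3.3331.

π(376) = 74 and π(1553) = 245, so π(1553)/π(376) ≈ 3.3108. The PNT-predicted ratio is (1553/ln(1553)) / (376/ln(376)) ≈ 3.3331. The two agree to within a few percent, as expected.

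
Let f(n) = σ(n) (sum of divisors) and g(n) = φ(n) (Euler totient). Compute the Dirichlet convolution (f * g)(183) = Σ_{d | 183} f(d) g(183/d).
(σ * φ)(183) = 732

Divisors of 183: [1, 3, 61, 183]. For each d | 183:
  d = 1: σ(1) · φ(183/1) = 1 · 120 = 120
  d = 3: σ(3) · φ(183/3) = 4 · 60 = 240
  d = 61: σ(61) · φ(183/61) = 62 · 2 = 124
  d = 183: σ(183) · φ(183/183) = 248 · 1 = 248
Summing: (σ * φ)(183) = 120 + 240 + 124 + 248 = 732.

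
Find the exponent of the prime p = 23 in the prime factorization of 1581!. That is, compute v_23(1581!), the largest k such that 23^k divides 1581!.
v_23(1581!) = 70

Legendre's formula: v_p(n!) = Σ_{k ≥ 1} ⌊n / p^k⌋. For p = 23, n = 1581, the terms are:
  ⌊1581/23^1⌋ = ⌊1581/23⌋ = 68
  ⌊1581/23^2⌋ = ⌊1581/529⌋ = 2
(the next term ⌊1581/23^3⌋ = 0, terminating the sum). Summing: v_23(1581!) = 68 + 2 = 70.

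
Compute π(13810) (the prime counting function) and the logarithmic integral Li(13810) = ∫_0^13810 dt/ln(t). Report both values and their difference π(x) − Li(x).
π(13810) = 1633;  Li(13810) ≈ 1652.34;  π(x) − Li(x) ≈ -19.34.

Direct count of primes ≤ 13810 gives π(13810) = 1633. Numerical evaluation of the logarithmic integral gives Li(13810) ≈ 1652.34. The difference π(x) − Li(x) ≈ -19.34 is typically negative for small/moderate x (Li(x) overestimates), though Littlewood's theorem shows this sign changes infinitely often.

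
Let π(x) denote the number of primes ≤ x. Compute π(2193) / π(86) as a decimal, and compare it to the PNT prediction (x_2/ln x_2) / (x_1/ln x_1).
π(2193)/π(86) = 327/23 ≈ 14.2174;  PNT prediction ≈ 14.7648.

π(86) = 23 and π(2193) = 327, so π(2193)/π(86) ≈ 14.2174. The PNT-predicted ratio is (2193/ln(2193)) / (86/ln(86)) ≈ 14.7648. The two agree to within a few percent, as expected.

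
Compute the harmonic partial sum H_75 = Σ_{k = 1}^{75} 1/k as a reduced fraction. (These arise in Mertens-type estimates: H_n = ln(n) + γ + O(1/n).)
H_75 = 670758981768141571449624262218133/136851726813476721146087646859200

Direct summation: H_75 = 1 + 1/2 + ... + 1/75. The least common denominator is lcm(1, ..., 75) = 410555180440430163438262940577600; over this denominator the numerator is 410555180440430163438262940577600 + 205277590220215081719131470288800 + 136851726813476721146087646859200 + 102638795110107540859565735144400 + 82111036088086032687652588115520 + 68425863406738360573043823429600 + 58650740062918594776894705796800 + 51319397555053770429782867572200 + 45617242271158907048695882286400 + 41055518044043016343826294057760 + 37323198221857287585296630961600 + 34212931703369180286521911714800 + 31581167726186935649097149275200 + 29325370031459297388447352898400 + 27370345362695344229217529371840 + 25659698777526885214891433786100 + 24150304731790009614015467092800 + 22808621135579453524347941143200 + 21608167391601587549382260030400 + 20527759022021508171913147028880 + 19550246687639531592298235265600 + 18661599110928643792648315480800 + 17850225236540441888620127851200 + 17106465851684590143260955857400 + 16422207217617206537530517623104 + 15790583863093467824548574637600 + 15205747423719635682898627428800 + 14662685015729648694223676449200 + 14157075187601040118560791054400 + 13685172681347672114608764685920 + 13243715498078392368976223889600 + 12829849388763442607445716893050 + 12441066073952429195098876987200 + 12075152365895004807007733546400 + 11730148012583718955378941159360 + 11404310567789726762173970571600 + 11096085957849463876709809204800 + 10804083695800793774691130015200 + 10527055908728978549699049758400 + 10263879511010754085956573514440 + 10013540986351955205811291233600 + 9775123343819765796149117632800 + 9547794893963492172982859083200 + 9330799555464321896324157740400 + 9123448454231781409739176457280 + 8925112618270220944310063925600 + 8735216605115535392303466820800 + 8553232925842295071630477928700 + 8378677151845513539556386542400 + 8211103608808603268765258811552 + 8050101577263336538005155697600 + 7895291931546733912274287318800 + 7746324159253399310155904539200 + 7602873711859817841449313714400 + 7464639644371457517059326192320 + 7331342507864824347111838224600 + 7202722463867195849794086676800 + 7078537593800520059280395527200 + 6958562380346273956580727806400 + 6842586340673836057304382342960 + 6730412794105412515381359681600 + 6621857749039196184488111944800 + 6516748895879843864099411755200 + 6414924694381721303722858446525 + 6316233545237387129819429855040 + 6220533036976214597549438493600 + 6127689260304927812511387172800 + 6037576182947502403503866773200 + 5950075078846813962873375950400 + 5865074006291859477689470579680 + 5782467330146903710398069585600 + 5702155283894863381086985285800 + 5624043567677125526551547131200 + 5548042978924731938354904602400 + 5474069072539068845843505874368 = 2012276945304424714348872786654399, so H_75 = 2012276945304424714348872786654399/410555180440430163438262940577600; reducing by gcd(2012276945304424714348872786654399, 410555180440430163438262940577600) = 3 gives 670758981768141571449624262218133/136851726813476721146087646859200 ≈ 4.90136. (The PNT-adjacent estimate ln(75) + γ ≈ 4.89470 matches within O(1/n).)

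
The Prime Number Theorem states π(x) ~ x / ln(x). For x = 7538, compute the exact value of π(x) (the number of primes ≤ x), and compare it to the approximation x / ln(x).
π(7538) = 955;  x/ln(x) ≈ 844.34;  relative error ≈ 11.59%.

Directly count primes up to 7538: π(7538) = 955. The PNT approximation gives 7538/ln(7538) ≈ 7538/8.92771 ≈ 844.34. Relative error (π(x) − x/ln(x)) / π(x) ≈ 11.59%; the approximation is known to undercount slightly (Li(x) is a better estimate).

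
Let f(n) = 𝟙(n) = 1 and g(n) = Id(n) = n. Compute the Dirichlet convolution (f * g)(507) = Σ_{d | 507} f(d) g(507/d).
(𝟙 * Id)(507) = 732

Divisors of 507: [1, 3, 13, 39, 169, 507]. For each d | 507:
  d = 1: 𝟙(1) · Id(507/1) = 1 · 507 = 507
  d = 3: 𝟙(3) · Id(507/3) = 1 · 169 = 169
  d = 13: 𝟙(13) · Id(507/13) = 1 · 39 = 39
  d = 39: 𝟙(39) · Id(507/39) = 1 · 13 = 13
  d = 169: 𝟙(169) · Id(507/169) = 1 · 3 = 3
  d = 507: 𝟙(507) · Id(507/507) = 1 · 1 = 1
Summing: (𝟙 * Id)(507) = 507 + 169 + 39 + 13 + 3 + 1 = 732.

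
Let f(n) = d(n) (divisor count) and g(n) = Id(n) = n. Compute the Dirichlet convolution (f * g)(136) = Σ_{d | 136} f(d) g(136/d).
(d * Id)(136) = 494

Divisors of 136: [1, 2, 4, 8, 17, 34, 68, 136]. For each d | 136:
  d = 1: d(1) · Id(136/1) = 1 · 136 = 136
  d = 2: d(2) · Id(136/2) = 2 · 68 = 136
  d = 4: d(4) · Id(136/4) = 3 · 34 = 102
  d = 8: d(8) · Id(136/8) = 4 · 17 = 68
  d = 17: d(17) · Id(136/17) = 2 · 8 = 16
  d = 34: d(34) · Id(136/34) = 4 · 4 = 16
  d = 68: d(68) · Id(136/68) = 6 · 2 = 12
  d = 136: d(136) · Id(136/136) = 8 · 1 = 8
Summing: (d * Id)(136) = 136 + 136 + 102 + 68 + 16 + 16 + 12 + 8 = 494.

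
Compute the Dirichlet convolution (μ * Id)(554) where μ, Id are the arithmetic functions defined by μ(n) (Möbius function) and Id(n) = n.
(μ * Id)(554) = 276

Divisors of 554: [1, 2, 277, 554]. For each d | 554:
  d = 1: μ(1) · Id(554/1) = 1 · 554 = 554
  d = 2: μ(2) · Id(554/2) = -1 · 277 = -277
  d = 277: μ(277) · Id(554/277) = -1 · 2 = -2
  d = 554: μ(554) · Id(554/554) = 1 · 1 = 1
Summing: (μ * Id)(554) = 554 + -277 + -2 + 1 = 276.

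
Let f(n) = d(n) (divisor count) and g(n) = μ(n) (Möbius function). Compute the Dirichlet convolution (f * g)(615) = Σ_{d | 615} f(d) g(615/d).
(d * μ)(615) = 1

Divisors of 615: [1, 3, 5, 15, 41, 123, 205, 615]. For each d | 615:
  d = 1: d(1) · μ(615/1) = 1 · -1 = -1
  d = 3: d(3) · μ(615/3) = 2 · 1 = 2
  d = 5: d(5) · μ(615/5) = 2 · 1 = 2
  d = 15: d(15) · μ(615/15) = 4 · -1 = -4
  d = 41: d(41) · μ(615/41) = 2 · 1 = 2
  d = 123: d(123) · μ(615/123) = 4 · -1 = -4
  d = 205: d(205) · μ(615/205) = 4 · -1 = -4
  d = 615: d(615) · μ(615/615) = 8 · 1 = 8
Summing: (d * μ)(615) = -1 + 2 + 2 + -4 + 2 + -4 + -4 + 8 = 1.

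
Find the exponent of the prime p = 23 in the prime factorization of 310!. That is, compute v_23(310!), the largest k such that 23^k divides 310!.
v_23(310!) = 13

Legendre's formula: v_p(n!) = Σ_{k ≥ 1} ⌊n / p^k⌋. For p = 23, n = 310, the terms are:
  ⌊310/23^1⌋ = ⌊310/23⌋ = 13
(the next term ⌊310/23^2⌋ = 0, terminating the sum). Summing: v_23(310!) = 13 = 13.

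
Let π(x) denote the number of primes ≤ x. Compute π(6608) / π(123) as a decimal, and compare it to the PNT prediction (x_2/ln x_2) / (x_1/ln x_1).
π(6608)/π(123) = 854/30 ≈ 28.4667;  PNT prediction ≈ 29.3914.

π(123) = 30 and π(6608) = 854, so π(6608)/π(123) ≈ 28.4667. The PNT-predicted ratio is (6608/ln(6608)) / (123/ln(123)) ≈ 29.3914. The two agree to within a few percent, as expected.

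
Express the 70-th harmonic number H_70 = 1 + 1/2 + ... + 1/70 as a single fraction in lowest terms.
H_70 = 42535343474848157886823113473/8801320137209899102584580800

Direct summation: H_70 = 1 + 1/2 + ... + 1/70. The least common denominator is lcm(1, ..., 70) = 79211881234889091923261227200; over this denominator the numerator is 79211881234889091923261227200 + 39605940617444545961630613600 + 26403960411629697307753742400 + 19802970308722272980815306800 + 15842376246977818384652245440 + 13201980205814848653876871200 + 11315983033555584560465889600 + 9901485154361136490407653400 + 8801320137209899102584580800 + 7921188123488909192326122720 + 7201080112262644720296475200 + 6600990102907424326938435600 + 6093221633453007071020094400 + 5657991516777792280232944800 + 5280792082325939461550748480 + 4950742577180568245203826700 + 4659522425581711289603601600 + 4400660068604949551292290400 + 4169046380783636417013748800 + 3960594061744454596163061360 + 3771994344518528186821963200 + 3600540056131322360148237600 + 3443994836299525735793966400 + 3300495051453712163469217800 + 3168475249395563676930449088 + 3046610816726503535510047200 + 2933773379069966367528193600 + 2828995758388896140116472400 + 2731444180513416962871076800 + 2640396041162969730775374240 + 2555221975319002965266491200 + 2475371288590284122601913350 + 2400360037420881573432158400 + 2329761212790855644801800800 + 2263196606711116912093177920 + 2200330034302474775646145200 + 2140861654997002484412465600 + 2084523190391818208506874400 + 2031073877817669023673364800 + 1980297030872227298081530680 + 1931997103289977851786859200 + 1885997172259264093410981600 + 1842136772904397486587470400 + 1800270028065661180074118800 + 1760264027441979820516916160 + 1721997418149762867896983200 + 1685359175210406211133217600 + 1650247525726856081734608900 + 1616569004793654937209412800 + 1584237624697781838465224544 + 1553174141860570429867867200 + 1523305408363251767755023600 + 1494563796884699847608702400 + 1466886689534983183764096800 + 1440216022452528944059295040 + 1414497879194448070058236200 + 1389682126927878805671249600 + 1365722090256708481435538400 + 1342574258218459185140020800 + 1320198020581484865387687120 + 1298555430080149047922315200 + 1277610987659501482633245600 + 1257331448172842728940654400 + 1237685644295142061300956675 + 1218644326690601414204018880 + 1200180018710440786716079200 + 1182266884102822267511361600 + 1164880606395427822400900400 + 1147998278766508578597988800 + 1131598303355558456046588960 = 382818091273633420981408021257, so H_70 = 382818091273633420981408021257/79211881234889091923261227200; reducing by gcd(382818091273633420981408021257, 79211881234889091923261227200) = 9 gives 42535343474848157886823113473/8801320137209899102584580800 ≈ 4.83284. (The PNT-adjacent estimate ln(70) + γ ≈ 4.82571 matches within O(1/n).)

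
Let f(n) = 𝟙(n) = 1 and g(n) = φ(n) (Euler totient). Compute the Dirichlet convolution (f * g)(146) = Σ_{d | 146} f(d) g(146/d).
(𝟙 * φ)(146) = 146

Divisors of 146: [1, 2, 73, 146]. For each d | 146:
  d = 1: 𝟙(1) · φ(146/1) = 1 · 72 = 72
  d = 2: 𝟙(2) · φ(146/2) = 1 · 72 = 72
  d = 73: 𝟙(73) · φ(146/73) = 1 · 1 = 1
  d = 146: 𝟙(146) · φ(146/146) = 1 · 1 = 1
Summing: (𝟙 * φ)(146) = 72 + 72 + 1 + 1 = 146.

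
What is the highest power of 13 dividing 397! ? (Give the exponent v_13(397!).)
v_13(397!) = 32

Legendre's formula: v_p(n!) = Σ_{k ≥ 1} ⌊n / p^k⌋. For p = 13, n = 397, the terms are:
  ⌊397/13^1⌋ = ⌊397/13⌋ = 30
  ⌊397/13^2⌋ = ⌊397/169⌋ = 2
(the next term ⌊397/13^3⌋ = 0, terminating the sum). Summing: v_13(397!) = 30 + 2 = 32.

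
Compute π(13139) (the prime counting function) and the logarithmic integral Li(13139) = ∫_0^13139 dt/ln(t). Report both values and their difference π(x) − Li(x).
π(13139) = 1562;  Li(13139) ≈ 1581.77;  π(x) − Li(x) ≈ -19.77.

Direct count of primes ≤ 13139 gives π(13139) = 1562. Numerical evaluation of the logarithmic integral gives Li(13139) ≈ 1581.77. The difference π(x) − Li(x) ≈ -19.77 is typically negative for small/moderate x (Li(x) overestimates), though Littlewood's theorem shows this sign changes infinitely often.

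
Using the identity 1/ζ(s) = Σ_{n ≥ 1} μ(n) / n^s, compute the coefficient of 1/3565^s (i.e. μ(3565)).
μ(3565) = -1

Factor n = 3565 = 5 · 23 · 31. μ(n) = 0 if any exponent ≥ 2 (not squarefree); otherwise μ(n) = (−1)^{ω(n)} where ω(n) is the number of distinct prime factors. Applying: μ(3565) = -1.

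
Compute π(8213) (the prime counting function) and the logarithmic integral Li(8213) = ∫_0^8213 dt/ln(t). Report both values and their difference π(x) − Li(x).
π(8213) = 1029;  Li(8213) ≈ 1050.08;  π(x) − Li(x) ≈ -21.08.

Direct count of primes ≤ 8213 gives π(8213) = 1029. Numerical evaluation of the logarithmic integral gives Li(8213) ≈ 1050.08. The difference π(x) − Li(x) ≈ -21.08 is typically negative for small/moderate x (Li(x) overestimates), though Littlewood's theorem shows this sign changes infinitely often.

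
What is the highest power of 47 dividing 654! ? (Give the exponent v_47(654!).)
v_47(654!) = 13

Legendre's formula: v_p(n!) = Σ_{k ≥ 1} ⌊n / p^k⌋. For p = 47, n = 654, the terms are:
  ⌊654/47^1⌋ = ⌊654/47⌋ = 13
(the next term ⌊654/47^2⌋ = 0, terminating the sum). Summing: v_47(654!) = 13 = 13.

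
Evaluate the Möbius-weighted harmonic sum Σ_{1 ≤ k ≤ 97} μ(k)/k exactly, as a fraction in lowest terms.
Σ μ(k)/k = 11962644395524974654034383169459538/384261327324253070792183691221959345

Values of μ(k) for 1 ≤ k ≤ 97: μ(1) = 1, μ(2) = -1, μ(3) = -1, μ(5) = -1, μ(6) = 1, μ(7) = -1, μ(10) = 1, μ(11) = -1, μ(13) = -1, μ(14) = 1, μ(15) = 1, μ(17) = -1, μ(19) = -1, μ(21) = 1, μ(22) = 1, μ(23) = -1, μ(26) = 1, μ(29) = -1, μ(30) = -1, μ(31) = -1, μ(33) = 1, μ(34) = 1, μ(35) = 1, μ(37) = -1, μ(38) = 1, μ(39) = 1, μ(41) = -1, μ(42) = -1, μ(43) = -1, μ(46) = 1, μ(47) = -1, μ(51) = 1, μ(53) = -1, μ(55) = 1, μ(57) = 1, μ(58) = 1, μ(59) = -1, μ(61) = -1, μ(62) = 1, μ(65) = 1, μ(66) = -1, μ(67) = -1, μ(69) = 1, μ(70) = -1, μ(71) = -1, μ(73) = -1, μ(74) = 1, μ(77) = 1, μ(78) = -1, μ(79) = -1, μ(82) = 1, μ(83) = -1, μ(85) = 1, μ(86) = 1, μ(87) = 1, μ(89) = -1, μ(91) = 1, μ(93) = 1, μ(94) = 1, μ(95) = 1, μ(97) = -1, with μ = 0 on non-squarefree integers. Summing μ(k)/k for k where μ(k) ≠ 0 gives 11962644395524974654034383169459538/384261327324253070792183691221959345 ≈ 0.0311. (PNT ⟺ this sum → 0 as n → ∞.)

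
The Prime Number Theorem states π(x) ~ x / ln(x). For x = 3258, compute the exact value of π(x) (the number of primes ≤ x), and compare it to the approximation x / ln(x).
π(3258) = 460;  x/ln(x) ≈ 402.78;  relative error ≈ 12.44%.

Directly count primes up to 3258: π(3258) = 460. The PNT approximation gives 3258/ln(3258) ≈ 3258/8.08887 ≈ 402.78. Relative error (π(x) − x/ln(x)) / π(x) ≈ 12.44%; the approximation is known to undercount slightly (Li(x) is a better estimate).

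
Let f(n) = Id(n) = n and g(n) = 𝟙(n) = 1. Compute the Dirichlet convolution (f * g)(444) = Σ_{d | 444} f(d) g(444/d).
(Id * 𝟙)(444) = 1064

Divisors of 444: [1, 2, 3, 4, 6, 12, 37, 74, 111, 148, 222, 444]. For each d | 444:
  d = 1: Id(1) · 𝟙(444/1) = 1 · 1 = 1
  d = 2: Id(2) · 𝟙(444/2) = 2 · 1 = 2
  d = 3: Id(3) · 𝟙(444/3) = 3 · 1 = 3
  d = 4: Id(4) · 𝟙(444/4) = 4 · 1 = 4
  d = 6: Id(6) · 𝟙(444/6) = 6 · 1 = 6
  d = 12: Id(12) · 𝟙(444/12) = 12 · 1 = 12
  d = 37: Id(37) · 𝟙(444/37) = 37 · 1 = 37
  d = 74: Id(74) · 𝟙(444/74) = 74 · 1 = 74
  d = 111: Id(111) · 𝟙(444/111) = 111 · 1 = 111
  d = 148: Id(148) · 𝟙(444/148) = 148 · 1 = 148
  d = 222: Id(222) · 𝟙(444/222) = 222 · 1 = 222
  d = 444: Id(444) · 𝟙(444/444) = 444 · 1 = 444
Summing: (Id * 𝟙)(444) = 1 + 2 + 3 + 4 + 6 + 12 + 37 + 74 + 111 + 148 + 222 + 444 = 1064.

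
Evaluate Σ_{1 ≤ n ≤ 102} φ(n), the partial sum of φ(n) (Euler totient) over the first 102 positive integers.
Σ_{n ≤ 102} φ(n) = 3176

Compute φ(n) for each 1 ≤ n ≤ 102: φ(1) = 1, φ(2) = 1, φ(3) = 2, φ(4) = 2, φ(5) = 4, φ(6) = 2, φ(7) = 6, φ(8) = 4, φ(9) = 6, φ(10) = 4, φ(11) = 10, φ(12) = 4, φ(13) = 12, φ(14) = 6, φ(15) = 8, φ(16) = 8, φ(17) = 16, φ(18) = 6, φ(19) = 18, φ(20) = 8, φ(21) = 12, φ(22) = 10, φ(23) = 22, φ(24) = 8, φ(25) = 20, φ(26) = 12, φ(27) = 18, φ(28) = 12, φ(29) = 28, φ(30) = 8, φ(31) = 30, φ(32) = 16, φ(33) = 20, φ(34) = 16, φ(35) = 24, φ(36) = 12, φ(37) = 36, φ(38) = 18, φ(39) = 24, φ(40) = 16, φ(41) = 40, φ(42) = 12, φ(43) = 42, φ(44) = 20, φ(45) = 24, φ(46) = 22, φ(47) = 46, φ(48) = 16, φ(49) = 42, φ(50) = 20, φ(51) = 32, φ(52) = 24, φ(53) = 52, φ(54) = 18, φ(55) = 40, φ(56) = 24, φ(57) = 36, φ(58) = 28, φ(59) = 58, φ(60) = 16, φ(61) = 60, φ(62) = 30, φ(63) = 36, φ(64) = 32, φ(65) = 48, φ(66) = 20, φ(67) = 66, φ(68) = 32, φ(69) = 44, φ(70) = 24, φ(71) = 70, φ(72) = 24, φ(73) = 72, φ(74) = 36, φ(75) = 40, φ(76) = 36, φ(77) = 60, φ(78) = 24, φ(79) = 78, φ(80) = 32, φ(81) = 54, φ(82) = 40, φ(83) = 82, φ(84) = 24, φ(85) = 64, φ(86) = 42, φ(87) = 56, φ(88) = 40, φ(89) = 88, φ(90) = 24, φ(91) = 72, φ(92) = 44, φ(93) = 60, φ(94) = 46, φ(95) = 72, φ(96) = 32, φ(97) = 96, φ(98) = 42, φ(99) = 60, φ(100) = 40, φ(101) = 100, φ(102) = 32. Summing all 102 values: 3176. (Average order: Σ_{n ≤ x} φ(n) ~ (3/π²) x². For x = 102, (3/π²)·102² ≈ 3162.44.)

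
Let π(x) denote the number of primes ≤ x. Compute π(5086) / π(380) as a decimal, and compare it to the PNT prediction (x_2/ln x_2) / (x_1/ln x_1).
π(5086)/π(380) = 679/75 ≈ 9.0533;  PNT prediction ≈ 9.3159.

π(380) = 75 and π(5086) = 679, so π(5086)/π(380) ≈ 9.0533. The PNT-predicted ratio is (5086/ln(5086)) / (380/ln(380)) ≈ 9.3159. The two agree to within a few percent, as expected.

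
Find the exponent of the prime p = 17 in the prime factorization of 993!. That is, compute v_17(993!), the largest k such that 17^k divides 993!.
v_17(993!) = 61

Legendre's formula: v_p(n!) = Σ_{k ≥ 1} ⌊n / p^k⌋. For p = 17, n = 993, the terms are:
  ⌊993/17^1⌋ = ⌊993/17⌋ = 58
  ⌊993/17^2⌋ = ⌊993/289⌋ = 3
(the next term ⌊993/17^3⌋ = 0, terminating the sum). Summing: v_17(993!) = 58 + 3 = 61.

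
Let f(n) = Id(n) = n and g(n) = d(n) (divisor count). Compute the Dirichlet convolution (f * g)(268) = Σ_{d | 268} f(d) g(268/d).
(Id * d)(268) = 759

Divisors of 268: [1, 2, 4, 67, 134, 268]. For each d | 268:
  d = 1: Id(1) · d(268/1) = 1 · 6 = 6
  d = 2: Id(2) · d(268/2) = 2 · 4 = 8
  d = 4: Id(4) · d(268/4) = 4 · 2 = 8
  d = 67: Id(67) · d(268/67) = 67 · 3 = 201
  d = 134: Id(134) · d(268/134) = 134 · 2 = 268
  d = 268: Id(268) · d(268/268) = 268 · 1 = 268
Summing: (Id * d)(268) = 6 + 8 + 8 + 201 + 268 + 268 = 759.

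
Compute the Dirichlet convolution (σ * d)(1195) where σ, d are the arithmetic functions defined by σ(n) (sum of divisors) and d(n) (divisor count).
(σ * d)(1195) = 1936

Divisors of 1195: [1, 5, 239, 1195]. For each d | 1195:
  d = 1: σ(1) · d(1195/1) = 1 · 4 = 4
  d = 5: σ(5) · d(1195/5) = 6 · 2 = 12
  d = 239: σ(239) · d(1195/239) = 240 · 2 = 480
  d = 1195: σ(1195) · d(1195/1195) = 1440 · 1 = 1440
Summing: (σ * d)(1195) = 4 + 12 + 480 + 1440 = 1936.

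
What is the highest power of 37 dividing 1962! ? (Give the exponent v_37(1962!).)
v_37(1962!) = 54

Legendre's formula: v_p(n!) = Σ_{k ≥ 1} ⌊n / p^k⌋. For p = 37, n = 1962, the terms are:
  ⌊1962/37^1⌋ = ⌊1962/37⌋ = 53
  ⌊1962/37^2⌋ = ⌊1962/1369⌋ = 1
(the next term ⌊1962/37^3⌋ = 0, terminating the sum). Summing: v_37(1962!) = 53 + 1 = 54.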